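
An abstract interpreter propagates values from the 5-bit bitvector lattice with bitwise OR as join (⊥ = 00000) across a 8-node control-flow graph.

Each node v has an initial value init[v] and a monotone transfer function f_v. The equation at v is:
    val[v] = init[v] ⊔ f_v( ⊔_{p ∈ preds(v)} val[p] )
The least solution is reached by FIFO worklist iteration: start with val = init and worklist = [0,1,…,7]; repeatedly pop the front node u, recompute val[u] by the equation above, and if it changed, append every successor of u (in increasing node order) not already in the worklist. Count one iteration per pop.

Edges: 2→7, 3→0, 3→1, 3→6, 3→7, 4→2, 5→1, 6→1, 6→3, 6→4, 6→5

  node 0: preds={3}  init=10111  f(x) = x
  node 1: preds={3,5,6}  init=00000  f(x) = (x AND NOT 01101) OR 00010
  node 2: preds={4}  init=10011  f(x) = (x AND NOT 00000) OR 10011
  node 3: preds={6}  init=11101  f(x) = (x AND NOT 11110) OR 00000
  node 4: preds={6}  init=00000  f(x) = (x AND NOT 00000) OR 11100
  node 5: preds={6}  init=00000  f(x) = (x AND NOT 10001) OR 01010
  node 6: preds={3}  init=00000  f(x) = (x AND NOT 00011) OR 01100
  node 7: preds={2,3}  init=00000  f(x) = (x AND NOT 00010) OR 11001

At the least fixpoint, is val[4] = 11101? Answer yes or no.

no

Iteration log — 15 steps:
  step 1. node 0  ⊔preds=11101  new=11111  old=10111  +wl: 
  step 2. node 1  ⊔preds=11101  new=10010  old=00000  +wl: 
  step 3. node 2  ⊔preds=00000  new=10011  stable
  step 4. node 3  ⊔preds=00000  new=11101  stable
  step 5. node 4  ⊔preds=00000  new=11100  old=00000  +wl: 2
  step 6. node 5  ⊔preds=00000  new=01010  old=00000  +wl: 1
  step 7. node 6  ⊔preds=11101  new=11100  old=00000  +wl: 3,4,5
  step 8. node 7  ⊔preds=11111  new=11101  old=00000  +wl: 
  step 9. node 2  ⊔preds=11100  new=11111  old=10011  +wl: 7
  step 10. node 1  ⊔preds=11111  new=10010  stable
  step 11. node 3  ⊔preds=11100  new=11101  stable
  step 12. node 4  ⊔preds=11100  new=11100  stable
  step 13. node 5  ⊔preds=11100  new=01110  old=01010  +wl: 1
  step 14. node 7  ⊔preds=11111  new=11101  stable
  step 15. node 1  ⊔preds=11111  new=10010  stable

Least fixpoint reached:
  node 0: 11111
  node 1: 10010
  node 2: 11111
  node 3: 11101
  node 4: 11100
  node 5: 01110
  node 6: 11100
  node 7: 11101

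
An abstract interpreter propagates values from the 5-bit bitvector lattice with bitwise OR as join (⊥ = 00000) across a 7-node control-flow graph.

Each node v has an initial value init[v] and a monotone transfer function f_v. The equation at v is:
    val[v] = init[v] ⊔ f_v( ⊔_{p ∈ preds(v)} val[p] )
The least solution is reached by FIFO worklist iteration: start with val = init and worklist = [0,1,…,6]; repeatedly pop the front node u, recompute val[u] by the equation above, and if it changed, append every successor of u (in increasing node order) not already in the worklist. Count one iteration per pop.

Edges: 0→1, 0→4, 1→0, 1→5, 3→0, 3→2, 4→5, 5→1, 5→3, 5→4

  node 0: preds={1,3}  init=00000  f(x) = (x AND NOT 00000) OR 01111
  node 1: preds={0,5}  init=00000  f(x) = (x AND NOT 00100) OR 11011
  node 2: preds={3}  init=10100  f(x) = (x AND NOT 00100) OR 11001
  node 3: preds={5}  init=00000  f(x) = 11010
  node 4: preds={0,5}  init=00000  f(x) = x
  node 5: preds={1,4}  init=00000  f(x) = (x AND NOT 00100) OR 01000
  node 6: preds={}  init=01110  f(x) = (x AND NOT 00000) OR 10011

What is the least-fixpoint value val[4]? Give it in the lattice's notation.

Iteration log — 13 steps:
  step 1. node 0  ⊔preds=00000  new=01111  old=00000  +wl: 
  step 2. node 1  ⊔preds=01111  new=11011  old=00000  +wl: 0
  step 3. node 2  ⊔preds=00000  new=11101  old=10100  +wl: 
  step 4. node 3  ⊔preds=00000  new=11010  old=00000  +wl: 2
  step 5. node 4  ⊔preds=01111  new=01111  old=00000  +wl: 
  step 6. node 5  ⊔preds=11111  new=11011  old=00000  +wl: 1,3,4
  step 7. node 6  ⊔preds=00000  new=11111  old=01110  +wl: 
  step 8. node 0  ⊔preds=11011  new=11111  old=01111  +wl: 
  step 9. node 2  ⊔preds=11010  new=11111  old=11101  +wl: 
  step 10. node 1  ⊔preds=11111  new=11011  stable
  step 11. node 3  ⊔preds=11011  new=11010  stable
  step 12. node 4  ⊔preds=11111  new=11111  old=01111  +wl: 5
  step 13. node 5  ⊔preds=11111  new=11011  stable

Least fixpoint reached:
  node 0: 11111
  node 1: 11011
  node 2: 11111
  node 3: 11010
  node 4: 11111
  node 5: 11011
  node 6: 11111

11111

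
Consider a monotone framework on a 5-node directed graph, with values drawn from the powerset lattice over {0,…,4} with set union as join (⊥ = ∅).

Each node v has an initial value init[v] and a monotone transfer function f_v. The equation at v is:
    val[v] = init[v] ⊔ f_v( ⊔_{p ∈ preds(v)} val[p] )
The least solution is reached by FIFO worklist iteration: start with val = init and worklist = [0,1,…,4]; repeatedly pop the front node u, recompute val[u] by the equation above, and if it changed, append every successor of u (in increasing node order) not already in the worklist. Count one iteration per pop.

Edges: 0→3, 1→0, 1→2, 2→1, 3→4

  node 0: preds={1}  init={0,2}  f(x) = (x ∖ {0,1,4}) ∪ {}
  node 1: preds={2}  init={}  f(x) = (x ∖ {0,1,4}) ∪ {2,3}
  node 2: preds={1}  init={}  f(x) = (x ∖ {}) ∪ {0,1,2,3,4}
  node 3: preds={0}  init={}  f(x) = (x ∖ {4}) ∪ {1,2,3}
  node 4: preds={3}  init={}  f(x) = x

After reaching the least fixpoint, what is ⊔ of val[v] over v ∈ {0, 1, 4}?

Worklist (8 pops):
  #1 pop 0: in={} → {0,2} (no change)
  #2 pop 1: in={} → {2,3} (was {}); enqueue [0]
  #3 pop 2: in={2,3} → {0,1,2,3,4} (was {}); enqueue [1]
  #4 pop 3: in={0,2} → {0,1,2,3} (was {}); enqueue []
  #5 pop 4: in={0,1,2,3} → {0,1,2,3} (was {}); enqueue []
  #6 pop 0: in={2,3} → {0,2,3} (was {0,2}); enqueue [3]
  #7 pop 1: in={0,1,2,3,4} → {2,3} (no change)
  #8 pop 3: in={0,2,3} → {0,1,2,3} (no change)

Fixpoint:
  val[0] = {0,2,3}
  val[1] = {2,3}
  val[2] = {0,1,2,3,4}
  val[3] = {0,1,2,3}
  val[4] = {0,1,2,3}

{0,1,2,3}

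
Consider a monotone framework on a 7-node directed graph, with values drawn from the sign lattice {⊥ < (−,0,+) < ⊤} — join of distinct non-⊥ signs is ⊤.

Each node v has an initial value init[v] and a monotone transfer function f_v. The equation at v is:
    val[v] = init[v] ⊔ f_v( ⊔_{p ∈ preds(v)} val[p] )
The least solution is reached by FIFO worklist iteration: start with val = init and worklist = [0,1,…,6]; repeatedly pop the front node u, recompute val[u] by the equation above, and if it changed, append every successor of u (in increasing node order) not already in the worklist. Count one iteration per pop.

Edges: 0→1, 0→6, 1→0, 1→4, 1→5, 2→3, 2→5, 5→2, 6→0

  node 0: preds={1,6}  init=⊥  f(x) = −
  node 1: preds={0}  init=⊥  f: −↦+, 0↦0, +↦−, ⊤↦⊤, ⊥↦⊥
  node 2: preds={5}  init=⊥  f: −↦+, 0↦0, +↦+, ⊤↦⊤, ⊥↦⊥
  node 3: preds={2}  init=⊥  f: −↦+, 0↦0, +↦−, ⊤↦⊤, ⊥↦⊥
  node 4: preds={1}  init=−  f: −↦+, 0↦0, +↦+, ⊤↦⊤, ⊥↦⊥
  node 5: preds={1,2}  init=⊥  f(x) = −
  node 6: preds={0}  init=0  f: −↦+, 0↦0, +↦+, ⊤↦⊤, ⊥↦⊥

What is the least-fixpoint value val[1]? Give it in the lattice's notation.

+

Worklist (11 pops):
  #1 pop 0: in=0 → − (was ⊥); enqueue []
  #2 pop 1: in=− → + (was ⊥); enqueue [0]
  #3 pop 2: in=⊥ → ⊥ (no change)
  #4 pop 3: in=⊥ → ⊥ (no change)
  #5 pop 4: in=+ → ⊤ (was −); enqueue []
  #6 pop 5: in=+ → − (was ⊥); enqueue [2]
  #7 pop 6: in=− → ⊤ (was 0); enqueue []
  #8 pop 0: in=⊤ → − (no change)
  #9 pop 2: in=− → + (was ⊥); enqueue [3,5]
  #10 pop 3: in=+ → − (was ⊥); enqueue []
  #11 pop 5: in=+ → − (no change)

Fixpoint:
  val[0] = −
  val[1] = +
  val[2] = +
  val[3] = −
  val[4] = ⊤
  val[5] = −
  val[6] = ⊤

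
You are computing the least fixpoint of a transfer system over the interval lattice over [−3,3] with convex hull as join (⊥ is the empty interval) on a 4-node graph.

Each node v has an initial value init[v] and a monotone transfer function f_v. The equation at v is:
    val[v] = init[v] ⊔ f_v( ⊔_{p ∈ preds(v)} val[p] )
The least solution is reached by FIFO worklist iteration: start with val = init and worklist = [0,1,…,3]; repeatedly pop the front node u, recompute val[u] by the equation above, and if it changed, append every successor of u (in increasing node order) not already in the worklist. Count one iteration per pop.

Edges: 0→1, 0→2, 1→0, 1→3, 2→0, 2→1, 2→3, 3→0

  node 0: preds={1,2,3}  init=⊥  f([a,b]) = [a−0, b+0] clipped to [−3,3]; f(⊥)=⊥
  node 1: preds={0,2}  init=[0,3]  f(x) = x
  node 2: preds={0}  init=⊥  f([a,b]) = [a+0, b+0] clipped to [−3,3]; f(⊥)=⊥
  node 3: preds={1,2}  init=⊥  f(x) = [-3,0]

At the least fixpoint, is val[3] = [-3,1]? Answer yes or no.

no

Trace (10 dequeues):
  [1] u=0 | in [0,3] | out [0,3] | prev ⊥ | push {}
  [2] u=1 | in [0,3] | out [0,3] | ==
  [3] u=2 | in [0,3] | out [0,3] | prev ⊥ | push {0,1}
  [4] u=3 | in [0,3] | out [-3,0] | prev ⊥ | push {}
  [5] u=0 | in [-3,3] | out [-3,3] | prev [0,3] | push {2}
  [6] u=1 | in [-3,3] | out [-3,3] | prev [0,3] | push {0,3}
  [7] u=2 | in [-3,3] | out [-3,3] | prev [0,3] | push {1}
  [8] u=0 | in [-3,3] | out [-3,3] | ==
  [9] u=3 | in [-3,3] | out [-3,0] | ==
  [10] u=1 | in [-3,3] | out [-3,3] | ==

Converged values:
  [0] [-3,3]
  [1] [-3,3]
  [2] [-3,3]
  [3] [-3,0]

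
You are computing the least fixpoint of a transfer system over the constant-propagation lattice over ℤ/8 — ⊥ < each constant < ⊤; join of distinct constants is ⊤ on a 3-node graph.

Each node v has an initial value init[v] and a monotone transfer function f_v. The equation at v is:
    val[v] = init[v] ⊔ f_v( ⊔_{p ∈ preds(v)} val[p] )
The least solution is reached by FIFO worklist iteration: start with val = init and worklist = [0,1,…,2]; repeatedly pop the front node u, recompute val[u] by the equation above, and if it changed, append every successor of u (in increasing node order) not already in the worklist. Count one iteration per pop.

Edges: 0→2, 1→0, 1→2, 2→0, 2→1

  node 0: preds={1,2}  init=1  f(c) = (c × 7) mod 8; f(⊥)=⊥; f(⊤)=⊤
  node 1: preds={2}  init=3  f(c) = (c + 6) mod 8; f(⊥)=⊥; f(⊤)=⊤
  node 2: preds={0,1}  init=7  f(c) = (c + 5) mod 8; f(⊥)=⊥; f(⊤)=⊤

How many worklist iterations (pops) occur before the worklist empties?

Worklist (5 pops):
  #1 pop 0: in=⊤ → ⊤ (was 1); enqueue []
  #2 pop 1: in=7 → ⊤ (was 3); enqueue [0]
  #3 pop 2: in=⊤ → ⊤ (was 7); enqueue [1]
  #4 pop 0: in=⊤ → ⊤ (no change)
  #5 pop 1: in=⊤ → ⊤ (no change)

Fixpoint:
  val[0] = ⊤
  val[1] = ⊤
  val[2] = ⊤

5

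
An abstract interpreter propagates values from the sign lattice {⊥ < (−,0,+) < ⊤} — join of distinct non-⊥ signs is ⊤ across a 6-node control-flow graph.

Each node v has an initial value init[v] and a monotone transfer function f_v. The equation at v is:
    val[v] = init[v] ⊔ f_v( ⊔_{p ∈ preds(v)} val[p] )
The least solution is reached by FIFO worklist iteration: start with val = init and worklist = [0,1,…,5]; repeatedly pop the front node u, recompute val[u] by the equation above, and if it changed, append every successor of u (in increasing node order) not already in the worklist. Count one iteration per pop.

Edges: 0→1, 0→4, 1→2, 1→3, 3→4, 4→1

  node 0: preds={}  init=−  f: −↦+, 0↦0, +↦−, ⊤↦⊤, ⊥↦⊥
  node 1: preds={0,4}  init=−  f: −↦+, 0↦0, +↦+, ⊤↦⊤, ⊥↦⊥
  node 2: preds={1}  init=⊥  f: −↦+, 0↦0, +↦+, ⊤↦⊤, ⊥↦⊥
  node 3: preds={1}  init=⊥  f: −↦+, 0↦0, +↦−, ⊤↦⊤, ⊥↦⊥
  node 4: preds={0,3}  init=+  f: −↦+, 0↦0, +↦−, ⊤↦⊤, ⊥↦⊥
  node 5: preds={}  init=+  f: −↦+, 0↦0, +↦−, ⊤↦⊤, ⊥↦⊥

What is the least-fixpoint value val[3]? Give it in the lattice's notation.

Worklist (7 pops):
  #1 pop 0: in=⊥ → − (no change)
  #2 pop 1: in=⊤ → ⊤ (was −); enqueue []
  #3 pop 2: in=⊤ → ⊤ (was ⊥); enqueue []
  #4 pop 3: in=⊤ → ⊤ (was ⊥); enqueue []
  #5 pop 4: in=⊤ → ⊤ (was +); enqueue [1]
  #6 pop 5: in=⊥ → + (no change)
  #7 pop 1: in=⊤ → ⊤ (no change)

Fixpoint:
  val[0] = −
  val[1] = ⊤
  val[2] = ⊤
  val[3] = ⊤
  val[4] = ⊤
  val[5] = +

⊤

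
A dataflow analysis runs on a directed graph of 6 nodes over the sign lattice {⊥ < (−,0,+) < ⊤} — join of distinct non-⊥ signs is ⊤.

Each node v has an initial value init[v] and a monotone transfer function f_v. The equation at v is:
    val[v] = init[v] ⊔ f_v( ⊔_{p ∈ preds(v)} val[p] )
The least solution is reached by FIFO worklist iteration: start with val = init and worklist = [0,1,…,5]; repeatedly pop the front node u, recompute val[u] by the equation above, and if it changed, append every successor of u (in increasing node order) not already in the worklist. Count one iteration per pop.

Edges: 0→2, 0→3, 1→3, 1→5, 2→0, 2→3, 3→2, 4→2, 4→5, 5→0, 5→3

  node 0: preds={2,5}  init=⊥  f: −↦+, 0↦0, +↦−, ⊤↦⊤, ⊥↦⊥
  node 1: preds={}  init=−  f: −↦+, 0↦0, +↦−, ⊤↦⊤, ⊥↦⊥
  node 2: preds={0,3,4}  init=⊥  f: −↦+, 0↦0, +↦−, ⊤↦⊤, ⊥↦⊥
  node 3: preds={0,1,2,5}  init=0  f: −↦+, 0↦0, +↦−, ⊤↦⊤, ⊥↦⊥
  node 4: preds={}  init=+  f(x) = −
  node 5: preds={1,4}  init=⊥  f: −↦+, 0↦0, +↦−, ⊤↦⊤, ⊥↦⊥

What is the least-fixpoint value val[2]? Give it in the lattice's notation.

Iteration log — 9 steps:
  step 1. node 0  ⊔preds=⊥  new=⊥  stable
  step 2. node 1  ⊔preds=⊥  new=−  stable
  step 3. node 2  ⊔preds=⊤  new=⊤  old=⊥  +wl: 0
  step 4. node 3  ⊔preds=⊤  new=⊤  old=0  +wl: 2
  step 5. node 4  ⊔preds=⊥  new=⊤  old=+  +wl: 
  step 6. node 5  ⊔preds=⊤  new=⊤  old=⊥  +wl: 3
  step 7. node 0  ⊔preds=⊤  new=⊤  old=⊥  +wl: 
  step 8. node 2  ⊔preds=⊤  new=⊤  stable
  step 9. node 3  ⊔preds=⊤  new=⊤  stable

Least fixpoint reached:
  node 0: ⊤
  node 1: −
  node 2: ⊤
  node 3: ⊤
  node 4: ⊤
  node 5: ⊤

⊤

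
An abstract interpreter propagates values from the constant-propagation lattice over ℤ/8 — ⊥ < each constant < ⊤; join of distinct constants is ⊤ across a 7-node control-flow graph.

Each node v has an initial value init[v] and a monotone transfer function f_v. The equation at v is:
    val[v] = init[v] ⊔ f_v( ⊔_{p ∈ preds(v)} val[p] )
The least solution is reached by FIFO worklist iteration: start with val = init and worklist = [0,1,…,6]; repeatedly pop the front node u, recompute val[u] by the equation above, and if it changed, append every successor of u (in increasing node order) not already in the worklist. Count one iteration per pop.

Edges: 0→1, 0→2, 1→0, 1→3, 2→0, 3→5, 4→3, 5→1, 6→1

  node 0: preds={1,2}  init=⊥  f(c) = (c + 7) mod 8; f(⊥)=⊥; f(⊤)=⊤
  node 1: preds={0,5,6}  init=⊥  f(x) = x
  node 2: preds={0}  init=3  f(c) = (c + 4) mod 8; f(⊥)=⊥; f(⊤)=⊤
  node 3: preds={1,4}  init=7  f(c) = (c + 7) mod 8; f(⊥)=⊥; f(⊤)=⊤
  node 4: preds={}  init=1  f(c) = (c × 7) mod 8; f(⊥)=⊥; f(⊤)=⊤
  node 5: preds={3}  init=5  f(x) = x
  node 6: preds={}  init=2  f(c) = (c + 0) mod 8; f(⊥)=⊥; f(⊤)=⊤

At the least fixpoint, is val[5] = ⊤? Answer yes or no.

Iteration log — 10 steps:
  step 1. node 0  ⊔preds=3  new=2  old=⊥  +wl: 
  step 2. node 1  ⊔preds=⊤  new=⊤  old=⊥  +wl: 0
  step 3. node 2  ⊔preds=2  new=⊤  old=3  +wl: 
  step 4. node 3  ⊔preds=⊤  new=⊤  old=7  +wl: 
  step 5. node 4  ⊔preds=⊥  new=1  stable
  step 6. node 5  ⊔preds=⊤  new=⊤  old=5  +wl: 1
  step 7. node 6  ⊔preds=⊥  new=2  stable
  step 8. node 0  ⊔preds=⊤  new=⊤  old=2  +wl: 2
  step 9. node 1  ⊔preds=⊤  new=⊤  stable
  step 10. node 2  ⊔preds=⊤  new=⊤  stable

Least fixpoint reached:
  node 0: ⊤
  node 1: ⊤
  node 2: ⊤
  node 3: ⊤
  node 4: 1
  node 5: ⊤
  node 6: 2

yes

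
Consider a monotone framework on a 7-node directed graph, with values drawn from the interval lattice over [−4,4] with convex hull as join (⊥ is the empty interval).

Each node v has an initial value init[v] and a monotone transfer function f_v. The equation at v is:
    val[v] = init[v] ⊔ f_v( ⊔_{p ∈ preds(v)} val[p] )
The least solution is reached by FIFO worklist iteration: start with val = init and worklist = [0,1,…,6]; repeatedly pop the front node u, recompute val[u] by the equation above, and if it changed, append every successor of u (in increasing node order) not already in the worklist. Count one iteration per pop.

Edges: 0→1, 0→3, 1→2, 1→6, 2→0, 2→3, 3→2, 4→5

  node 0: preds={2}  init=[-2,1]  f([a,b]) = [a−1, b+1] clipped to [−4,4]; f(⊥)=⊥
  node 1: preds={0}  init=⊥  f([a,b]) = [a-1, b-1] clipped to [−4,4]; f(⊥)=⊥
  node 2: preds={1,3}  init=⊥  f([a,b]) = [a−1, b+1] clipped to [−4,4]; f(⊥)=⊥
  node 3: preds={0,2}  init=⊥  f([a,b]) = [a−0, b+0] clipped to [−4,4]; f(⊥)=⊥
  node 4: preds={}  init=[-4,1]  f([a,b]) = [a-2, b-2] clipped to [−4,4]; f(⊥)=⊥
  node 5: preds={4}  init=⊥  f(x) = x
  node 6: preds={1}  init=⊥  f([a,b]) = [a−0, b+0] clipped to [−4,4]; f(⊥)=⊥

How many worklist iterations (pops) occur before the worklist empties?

Trace (24 dequeues):
  [1] u=0 | in ⊥ | out [-2,1] | ==
  [2] u=1 | in [-2,1] | out [-3,0] | prev ⊥ | push {}
  [3] u=2 | in [-3,0] | out [-4,1] | prev ⊥ | push {0}
  [4] u=3 | in [-4,1] | out [-4,1] | prev ⊥ | push {2}
  [5] u=4 | in ⊥ | out [-4,1] | ==
  [6] u=5 | in [-4,1] | out [-4,1] | prev ⊥ | push {}
  [7] u=6 | in [-3,0] | out [-3,0] | prev ⊥ | push {}
  [8] u=0 | in [-4,1] | out [-4,2] | prev [-2,1] | push {1,3}
  [9] u=2 | in [-4,1] | out [-4,2] | prev [-4,1] | push {0}
  [10] u=1 | in [-4,2] | out [-4,1] | prev [-3,0] | push {2,6}
  [11] u=3 | in [-4,2] | out [-4,2] | prev [-4,1] | push {}
  [12] u=0 | in [-4,2] | out [-4,3] | prev [-4,2] | push {1,3}
  [13] u=2 | in [-4,2] | out [-4,3] | prev [-4,2] | push {0}
  [14] u=6 | in [-4,1] | out [-4,1] | prev [-3,0] | push {}
  [15] u=1 | in [-4,3] | out [-4,2] | prev [-4,1] | push {2,6}
  [16] u=3 | in [-4,3] | out [-4,3] | prev [-4,2] | push {}
  [17] u=0 | in [-4,3] | out [-4,4] | prev [-4,3] | push {1,3}
  [18] u=2 | in [-4,3] | out [-4,4] | prev [-4,3] | push {0}
  [19] u=6 | in [-4,2] | out [-4,2] | prev [-4,1] | push {}
  [20] u=1 | in [-4,4] | out [-4,3] | prev [-4,2] | push {2,6}
  [21] u=3 | in [-4,4] | out [-4,4] | prev [-4,3] | push {}
  [22] u=0 | in [-4,4] | out [-4,4] | ==
  [23] u=2 | in [-4,4] | out [-4,4] | ==
  [24] u=6 | in [-4,3] | out [-4,3] | prev [-4,2] | push {}

Converged values:
  [0] [-4,4]
  [1] [-4,3]
  [2] [-4,4]
  [3] [-4,4]
  [4] [-4,1]
  [5] [-4,1]
  [6] [-4,3]

24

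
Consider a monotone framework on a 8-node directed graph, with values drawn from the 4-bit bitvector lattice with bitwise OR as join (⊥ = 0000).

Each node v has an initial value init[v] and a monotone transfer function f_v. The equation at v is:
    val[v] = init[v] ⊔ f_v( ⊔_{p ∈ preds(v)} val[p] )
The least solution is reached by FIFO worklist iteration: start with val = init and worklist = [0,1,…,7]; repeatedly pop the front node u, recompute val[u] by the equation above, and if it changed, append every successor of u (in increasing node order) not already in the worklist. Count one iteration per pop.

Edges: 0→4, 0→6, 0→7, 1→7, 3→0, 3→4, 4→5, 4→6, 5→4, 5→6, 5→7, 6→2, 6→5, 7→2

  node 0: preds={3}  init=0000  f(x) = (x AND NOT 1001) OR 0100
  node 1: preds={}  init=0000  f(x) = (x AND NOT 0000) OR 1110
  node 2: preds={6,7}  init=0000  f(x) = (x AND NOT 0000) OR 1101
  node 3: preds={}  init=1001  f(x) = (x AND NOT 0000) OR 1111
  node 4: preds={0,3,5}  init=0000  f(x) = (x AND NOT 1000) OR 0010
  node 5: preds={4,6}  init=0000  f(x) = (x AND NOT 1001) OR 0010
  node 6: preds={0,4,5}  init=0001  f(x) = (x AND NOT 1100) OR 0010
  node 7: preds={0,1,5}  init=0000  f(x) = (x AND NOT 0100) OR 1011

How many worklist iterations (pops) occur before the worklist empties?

14

Worklist (14 pops):
  #1 pop 0: in=1001 → 0100 (was 0000); enqueue []
  #2 pop 1: in=0000 → 1110 (was 0000); enqueue []
  #3 pop 2: in=0001 → 1101 (was 0000); enqueue []
  #4 pop 3: in=0000 → 1111 (was 1001); enqueue [0]
  #5 pop 4: in=1111 → 0111 (was 0000); enqueue []
  #6 pop 5: in=0111 → 0110 (was 0000); enqueue [4]
  #7 pop 6: in=0111 → 0011 (was 0001); enqueue [2,5]
  #8 pop 7: in=1110 → 1011 (was 0000); enqueue []
  #9 pop 0: in=1111 → 0110 (was 0100); enqueue [6,7]
  #10 pop 4: in=1111 → 0111 (no change)
  #11 pop 2: in=1011 → 1111 (was 1101); enqueue []
  #12 pop 5: in=0111 → 0110 (no change)
  #13 pop 6: in=0111 → 0011 (no change)
  #14 pop 7: in=1110 → 1011 (no change)

Fixpoint:
  val[0] = 0110
  val[1] = 1110
  val[2] = 1111
  val[3] = 1111
  val[4] = 0111
  val[5] = 0110
  val[6] = 0011
  val[7] = 1011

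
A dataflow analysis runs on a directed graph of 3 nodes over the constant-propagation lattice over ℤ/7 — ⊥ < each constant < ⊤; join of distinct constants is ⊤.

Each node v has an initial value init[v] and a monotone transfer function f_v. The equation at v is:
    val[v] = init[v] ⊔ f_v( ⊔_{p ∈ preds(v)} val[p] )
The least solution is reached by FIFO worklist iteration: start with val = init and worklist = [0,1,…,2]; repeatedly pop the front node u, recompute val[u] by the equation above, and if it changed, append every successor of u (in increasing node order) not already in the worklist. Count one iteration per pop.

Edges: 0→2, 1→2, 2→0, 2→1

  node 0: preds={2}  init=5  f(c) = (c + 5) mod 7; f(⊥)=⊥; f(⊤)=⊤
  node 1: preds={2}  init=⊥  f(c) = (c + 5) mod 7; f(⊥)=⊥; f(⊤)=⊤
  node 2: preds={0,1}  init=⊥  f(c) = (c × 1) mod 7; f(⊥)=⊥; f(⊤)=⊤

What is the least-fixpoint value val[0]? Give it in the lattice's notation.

⊤

Iteration log — 9 steps:
  step 1. node 0  ⊔preds=⊥  new=5  stable
  step 2. node 1  ⊔preds=⊥  new=⊥  stable
  step 3. node 2  ⊔preds=5  new=5  old=⊥  +wl: 0,1
  step 4. node 0  ⊔preds=5  new=⊤  old=5  +wl: 2
  step 5. node 1  ⊔preds=5  new=3  old=⊥  +wl: 
  step 6. node 2  ⊔preds=⊤  new=⊤  old=5  +wl: 0,1
  step 7. node 0  ⊔preds=⊤  new=⊤  stable
  step 8. node 1  ⊔preds=⊤  new=⊤  old=3  +wl: 2
  step 9. node 2  ⊔preds=⊤  new=⊤  stable

Least fixpoint reached:
  node 0: ⊤
  node 1: ⊤
  node 2: ⊤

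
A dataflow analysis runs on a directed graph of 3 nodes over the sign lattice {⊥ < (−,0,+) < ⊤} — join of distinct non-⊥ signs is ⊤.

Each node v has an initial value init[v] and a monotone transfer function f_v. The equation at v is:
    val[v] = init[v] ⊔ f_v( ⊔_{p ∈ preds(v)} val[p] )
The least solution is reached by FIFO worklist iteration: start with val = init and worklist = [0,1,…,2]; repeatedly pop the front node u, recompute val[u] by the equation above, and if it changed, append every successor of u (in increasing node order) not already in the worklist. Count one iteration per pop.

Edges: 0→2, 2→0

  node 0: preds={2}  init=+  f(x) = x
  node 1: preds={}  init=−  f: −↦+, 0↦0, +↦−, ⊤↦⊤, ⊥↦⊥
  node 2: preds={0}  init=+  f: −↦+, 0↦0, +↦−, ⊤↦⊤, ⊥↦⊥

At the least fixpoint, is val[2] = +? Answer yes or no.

no

Trace (5 dequeues):
  [1] u=0 | in + | out + | ==
  [2] u=1 | in ⊥ | out − | ==
  [3] u=2 | in + | out ⊤ | prev + | push {0}
  [4] u=0 | in ⊤ | out ⊤ | prev + | push {2}
  [5] u=2 | in ⊤ | out ⊤ | ==

Converged values:
  [0] ⊤
  [1] −
  [2] ⊤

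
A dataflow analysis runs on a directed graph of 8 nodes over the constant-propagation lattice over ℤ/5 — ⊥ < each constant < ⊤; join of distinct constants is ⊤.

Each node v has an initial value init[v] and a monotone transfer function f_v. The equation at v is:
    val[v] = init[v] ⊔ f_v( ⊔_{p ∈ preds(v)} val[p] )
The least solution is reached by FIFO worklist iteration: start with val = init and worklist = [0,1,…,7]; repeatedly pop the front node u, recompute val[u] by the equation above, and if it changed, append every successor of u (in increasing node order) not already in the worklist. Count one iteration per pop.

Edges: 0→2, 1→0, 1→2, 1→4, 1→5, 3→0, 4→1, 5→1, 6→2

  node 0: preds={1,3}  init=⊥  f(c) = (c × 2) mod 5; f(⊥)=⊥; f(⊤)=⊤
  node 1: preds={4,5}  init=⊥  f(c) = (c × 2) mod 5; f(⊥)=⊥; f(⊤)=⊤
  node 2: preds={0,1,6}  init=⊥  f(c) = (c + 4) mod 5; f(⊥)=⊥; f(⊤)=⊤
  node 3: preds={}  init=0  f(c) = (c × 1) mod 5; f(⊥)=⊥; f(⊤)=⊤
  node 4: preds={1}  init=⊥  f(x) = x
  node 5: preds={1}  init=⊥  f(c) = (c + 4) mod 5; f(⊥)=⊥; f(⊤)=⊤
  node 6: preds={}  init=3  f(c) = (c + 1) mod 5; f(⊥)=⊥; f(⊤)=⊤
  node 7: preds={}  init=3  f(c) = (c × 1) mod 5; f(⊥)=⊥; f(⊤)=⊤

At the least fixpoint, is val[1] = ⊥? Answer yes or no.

yes

Trace (8 dequeues):
  [1] u=0 | in 0 | out 0 | prev ⊥ | push {}
  [2] u=1 | in ⊥ | out ⊥ | ==
  [3] u=2 | in ⊤ | out ⊤ | prev ⊥ | push {}
  [4] u=3 | in ⊥ | out 0 | ==
  [5] u=4 | in ⊥ | out ⊥ | ==
  [6] u=5 | in ⊥ | out ⊥ | ==
  [7] u=6 | in ⊥ | out 3 | ==
  [8] u=7 | in ⊥ | out 3 | ==

Converged values:
  [0] 0
  [1] ⊥
  [2] ⊤
  [3] 0
  [4] ⊥
  [5] ⊥
  [6] 3
  [7] 3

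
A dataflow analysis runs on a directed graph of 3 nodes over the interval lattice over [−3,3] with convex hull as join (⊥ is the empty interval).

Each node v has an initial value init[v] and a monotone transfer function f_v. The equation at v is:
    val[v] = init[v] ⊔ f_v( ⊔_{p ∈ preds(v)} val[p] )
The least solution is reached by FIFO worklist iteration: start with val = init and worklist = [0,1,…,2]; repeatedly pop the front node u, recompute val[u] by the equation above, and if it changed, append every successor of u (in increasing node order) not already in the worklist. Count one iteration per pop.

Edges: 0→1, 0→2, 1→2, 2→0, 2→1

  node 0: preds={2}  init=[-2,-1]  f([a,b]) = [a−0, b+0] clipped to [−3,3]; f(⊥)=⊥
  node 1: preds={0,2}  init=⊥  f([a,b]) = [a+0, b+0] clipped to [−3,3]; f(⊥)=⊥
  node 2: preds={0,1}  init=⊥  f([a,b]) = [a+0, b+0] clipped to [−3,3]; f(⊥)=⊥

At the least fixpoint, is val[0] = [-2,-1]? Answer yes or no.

Iteration log — 5 steps:
  step 1. node 0  ⊔preds=⊥  new=[-2,-1]  stable
  step 2. node 1  ⊔preds=[-2,-1]  new=[-2,-1]  old=⊥  +wl: 
  step 3. node 2  ⊔preds=[-2,-1]  new=[-2,-1]  old=⊥  +wl: 0,1
  step 4. node 0  ⊔preds=[-2,-1]  new=[-2,-1]  stable
  step 5. node 1  ⊔preds=[-2,-1]  new=[-2,-1]  stable

Least fixpoint reached:
  node 0: [-2,-1]
  node 1: [-2,-1]
  node 2: [-2,-1]

yes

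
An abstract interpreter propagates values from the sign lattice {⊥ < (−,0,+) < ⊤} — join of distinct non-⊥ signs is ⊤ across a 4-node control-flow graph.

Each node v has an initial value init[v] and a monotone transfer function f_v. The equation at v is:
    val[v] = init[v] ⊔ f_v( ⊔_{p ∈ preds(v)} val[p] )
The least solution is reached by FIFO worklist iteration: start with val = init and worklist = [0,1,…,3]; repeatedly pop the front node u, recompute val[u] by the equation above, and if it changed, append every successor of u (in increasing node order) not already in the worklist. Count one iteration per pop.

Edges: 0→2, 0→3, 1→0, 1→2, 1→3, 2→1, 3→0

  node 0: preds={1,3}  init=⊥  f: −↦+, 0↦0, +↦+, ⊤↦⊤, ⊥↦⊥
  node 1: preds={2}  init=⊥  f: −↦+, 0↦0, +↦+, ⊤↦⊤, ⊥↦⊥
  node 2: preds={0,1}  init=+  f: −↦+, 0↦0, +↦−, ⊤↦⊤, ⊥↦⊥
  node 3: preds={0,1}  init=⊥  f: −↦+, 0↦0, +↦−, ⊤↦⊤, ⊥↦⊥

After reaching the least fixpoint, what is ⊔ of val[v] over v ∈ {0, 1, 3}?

⊤

Worklist (9 pops):
  #1 pop 0: in=⊥ → ⊥ (no change)
  #2 pop 1: in=+ → + (was ⊥); enqueue [0]
  #3 pop 2: in=+ → ⊤ (was +); enqueue [1]
  #4 pop 3: in=+ → − (was ⊥); enqueue []
  #5 pop 0: in=⊤ → ⊤ (was ⊥); enqueue [2,3]
  #6 pop 1: in=⊤ → ⊤ (was +); enqueue [0]
  #7 pop 2: in=⊤ → ⊤ (no change)
  #8 pop 3: in=⊤ → ⊤ (was −); enqueue []
  #9 pop 0: in=⊤ → ⊤ (no change)

Fixpoint:
  val[0] = ⊤
  val[1] = ⊤
  val[2] = ⊤
  val[3] = ⊤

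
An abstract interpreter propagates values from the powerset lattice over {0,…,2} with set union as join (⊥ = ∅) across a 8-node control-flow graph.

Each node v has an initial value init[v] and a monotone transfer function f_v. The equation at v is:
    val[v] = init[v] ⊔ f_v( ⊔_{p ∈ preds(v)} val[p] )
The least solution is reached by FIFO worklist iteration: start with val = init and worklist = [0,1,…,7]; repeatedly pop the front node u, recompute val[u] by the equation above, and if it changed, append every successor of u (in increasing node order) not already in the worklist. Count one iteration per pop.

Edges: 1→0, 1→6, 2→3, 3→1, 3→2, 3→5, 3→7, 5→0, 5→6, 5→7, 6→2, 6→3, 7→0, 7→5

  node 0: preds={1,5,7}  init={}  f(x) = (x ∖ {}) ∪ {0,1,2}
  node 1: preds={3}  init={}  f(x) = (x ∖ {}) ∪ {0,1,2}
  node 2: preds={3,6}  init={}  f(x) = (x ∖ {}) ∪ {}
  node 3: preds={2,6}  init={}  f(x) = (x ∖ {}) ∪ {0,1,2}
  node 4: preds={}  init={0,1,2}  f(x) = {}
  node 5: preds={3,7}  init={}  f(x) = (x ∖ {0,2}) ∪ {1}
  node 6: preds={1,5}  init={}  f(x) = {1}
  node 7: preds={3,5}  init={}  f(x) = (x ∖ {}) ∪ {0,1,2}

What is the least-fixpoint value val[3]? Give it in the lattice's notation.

Trace (13 dequeues):
  [1] u=0 | in {} | out {0,1,2} | prev {} | push {}
  [2] u=1 | in {} | out {0,1,2} | prev {} | push {0}
  [3] u=2 | in {} | out {} | ==
  [4] u=3 | in {} | out {0,1,2} | prev {} | push {1,2}
  [5] u=4 | in {} | out {0,1,2} | ==
  [6] u=5 | in {0,1,2} | out {1} | prev {} | push {}
  [7] u=6 | in {0,1,2} | out {1} | prev {} | push {3}
  [8] u=7 | in {0,1,2} | out {0,1,2} | prev {} | push {5}
  [9] u=0 | in {0,1,2} | out {0,1,2} | ==
  [10] u=1 | in {0,1,2} | out {0,1,2} | ==
  [11] u=2 | in {0,1,2} | out {0,1,2} | prev {} | push {}
  [12] u=3 | in {0,1,2} | out {0,1,2} | ==
  [13] u=5 | in {0,1,2} | out {1} | ==

Converged values:
  [0] {0,1,2}
  [1] {0,1,2}
  [2] {0,1,2}
  [3] {0,1,2}
  [4] {0,1,2}
  [5] {1}
  [6] {1}
  [7] {0,1,2}

{0,1,2}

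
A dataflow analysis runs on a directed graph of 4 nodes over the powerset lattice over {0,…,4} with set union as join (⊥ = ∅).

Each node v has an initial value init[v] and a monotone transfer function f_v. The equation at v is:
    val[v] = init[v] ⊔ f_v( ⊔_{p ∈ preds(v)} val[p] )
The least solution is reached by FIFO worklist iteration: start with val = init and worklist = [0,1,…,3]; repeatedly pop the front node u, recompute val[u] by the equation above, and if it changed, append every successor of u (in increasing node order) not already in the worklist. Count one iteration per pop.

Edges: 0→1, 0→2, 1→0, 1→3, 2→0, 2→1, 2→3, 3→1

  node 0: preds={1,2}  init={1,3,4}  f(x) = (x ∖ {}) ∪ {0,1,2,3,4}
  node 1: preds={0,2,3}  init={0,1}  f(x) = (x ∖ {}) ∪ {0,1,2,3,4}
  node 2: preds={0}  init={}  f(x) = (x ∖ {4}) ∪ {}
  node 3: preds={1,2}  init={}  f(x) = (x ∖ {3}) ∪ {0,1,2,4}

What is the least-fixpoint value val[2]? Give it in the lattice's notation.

Worklist (6 pops):
  #1 pop 0: in={0,1} → {0,1,2,3,4} (was {1,3,4}); enqueue []
  #2 pop 1: in={0,1,2,3,4} → {0,1,2,3,4} (was {0,1}); enqueue [0]
  #3 pop 2: in={0,1,2,3,4} → {0,1,2,3} (was {}); enqueue [1]
  #4 pop 3: in={0,1,2,3,4} → {0,1,2,4} (was {}); enqueue []
  #5 pop 0: in={0,1,2,3,4} → {0,1,2,3,4} (no change)
  #6 pop 1: in={0,1,2,3,4} → {0,1,2,3,4} (no change)

Fixpoint:
  val[0] = {0,1,2,3,4}
  val[1] = {0,1,2,3,4}
  val[2] = {0,1,2,3}
  val[3] = {0,1,2,4}

{0,1,2,3}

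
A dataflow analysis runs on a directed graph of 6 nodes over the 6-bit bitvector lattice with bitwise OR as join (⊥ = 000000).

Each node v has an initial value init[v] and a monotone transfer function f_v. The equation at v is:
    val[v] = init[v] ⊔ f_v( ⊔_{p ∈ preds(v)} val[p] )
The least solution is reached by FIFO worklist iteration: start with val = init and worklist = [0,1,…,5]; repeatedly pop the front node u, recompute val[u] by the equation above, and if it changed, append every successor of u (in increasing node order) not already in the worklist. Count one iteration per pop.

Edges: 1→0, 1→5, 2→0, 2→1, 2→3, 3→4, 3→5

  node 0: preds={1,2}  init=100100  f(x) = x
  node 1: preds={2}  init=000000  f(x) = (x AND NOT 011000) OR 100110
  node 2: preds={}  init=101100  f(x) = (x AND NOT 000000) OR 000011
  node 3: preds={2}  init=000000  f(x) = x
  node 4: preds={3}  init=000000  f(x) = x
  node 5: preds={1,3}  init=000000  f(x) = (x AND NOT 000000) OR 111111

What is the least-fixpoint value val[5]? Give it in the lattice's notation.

Iteration log — 10 steps:
  step 1. node 0  ⊔preds=101100  new=101100  old=100100  +wl: 
  step 2. node 1  ⊔preds=101100  new=100110  old=000000  +wl: 0
  step 3. node 2  ⊔preds=000000  new=101111  old=101100  +wl: 1
  step 4. node 3  ⊔preds=101111  new=101111  old=000000  +wl: 
  step 5. node 4  ⊔preds=101111  new=101111  old=000000  +wl: 
  step 6. node 5  ⊔preds=101111  new=111111  old=000000  +wl: 
  step 7. node 0  ⊔preds=101111  new=101111  old=101100  +wl: 
  step 8. node 1  ⊔preds=101111  new=100111  old=100110  +wl: 0,5
  step 9. node 0  ⊔preds=101111  new=101111  stable
  step 10. node 5  ⊔preds=101111  new=111111  stable

Least fixpoint reached:
  node 0: 101111
  node 1: 100111
  node 2: 101111
  node 3: 101111
  node 4: 101111
  node 5: 111111

111111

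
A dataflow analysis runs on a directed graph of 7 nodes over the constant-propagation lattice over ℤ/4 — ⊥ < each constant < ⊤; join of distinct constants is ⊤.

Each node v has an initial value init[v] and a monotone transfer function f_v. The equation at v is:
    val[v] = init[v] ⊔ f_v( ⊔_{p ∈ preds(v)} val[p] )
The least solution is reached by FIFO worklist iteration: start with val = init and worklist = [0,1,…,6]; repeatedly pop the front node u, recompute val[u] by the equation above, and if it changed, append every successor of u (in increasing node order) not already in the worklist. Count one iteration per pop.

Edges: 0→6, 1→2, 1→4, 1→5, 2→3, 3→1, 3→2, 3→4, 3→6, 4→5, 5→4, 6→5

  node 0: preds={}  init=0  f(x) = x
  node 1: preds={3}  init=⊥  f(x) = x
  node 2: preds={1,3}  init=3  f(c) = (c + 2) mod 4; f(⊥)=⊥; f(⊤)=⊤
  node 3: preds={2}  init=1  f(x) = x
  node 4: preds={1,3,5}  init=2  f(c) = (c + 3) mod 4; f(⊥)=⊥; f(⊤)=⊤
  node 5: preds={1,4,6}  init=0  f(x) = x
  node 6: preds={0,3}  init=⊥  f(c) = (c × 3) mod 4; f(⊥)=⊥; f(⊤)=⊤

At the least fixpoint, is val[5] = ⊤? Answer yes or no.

Iteration log — 12 steps:
  step 1. node 0  ⊔preds=⊥  new=0  stable
  step 2. node 1  ⊔preds=1  new=1  old=⊥  +wl: 
  step 3. node 2  ⊔preds=1  new=3  stable
  step 4. node 3  ⊔preds=3  new=⊤  old=1  +wl: 1,2
  step 5. node 4  ⊔preds=⊤  new=⊤  old=2  +wl: 
  step 6. node 5  ⊔preds=⊤  new=⊤  old=0  +wl: 4
  step 7. node 6  ⊔preds=⊤  new=⊤  old=⊥  +wl: 5
  step 8. node 1  ⊔preds=⊤  new=⊤  old=1  +wl: 
  step 9. node 2  ⊔preds=⊤  new=⊤  old=3  +wl: 3
  step 10. node 4  ⊔preds=⊤  new=⊤  stable
  step 11. node 5  ⊔preds=⊤  new=⊤  stable
  step 12. node 3  ⊔preds=⊤  new=⊤  stable

Least fixpoint reached:
  node 0: 0
  node 1: ⊤
  node 2: ⊤
  node 3: ⊤
  node 4: ⊤
  node 5: ⊤
  node 6: ⊤

yes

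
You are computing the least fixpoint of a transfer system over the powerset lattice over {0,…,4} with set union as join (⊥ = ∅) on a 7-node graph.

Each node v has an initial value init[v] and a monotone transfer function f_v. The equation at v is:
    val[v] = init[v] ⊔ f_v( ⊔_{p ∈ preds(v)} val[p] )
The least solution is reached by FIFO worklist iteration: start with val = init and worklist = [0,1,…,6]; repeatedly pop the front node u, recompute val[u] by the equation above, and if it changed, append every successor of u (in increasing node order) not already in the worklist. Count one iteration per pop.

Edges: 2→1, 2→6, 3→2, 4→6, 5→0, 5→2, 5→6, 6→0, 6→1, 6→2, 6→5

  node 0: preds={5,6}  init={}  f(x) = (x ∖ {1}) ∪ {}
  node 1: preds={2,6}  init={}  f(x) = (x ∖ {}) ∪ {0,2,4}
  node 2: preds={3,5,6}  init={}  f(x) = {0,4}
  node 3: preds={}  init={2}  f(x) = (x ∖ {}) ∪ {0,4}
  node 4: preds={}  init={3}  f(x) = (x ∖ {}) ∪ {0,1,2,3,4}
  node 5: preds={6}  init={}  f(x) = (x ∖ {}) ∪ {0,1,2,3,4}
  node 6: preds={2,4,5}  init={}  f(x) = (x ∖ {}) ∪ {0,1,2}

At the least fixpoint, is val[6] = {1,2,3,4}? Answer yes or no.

no

Iteration log — 11 steps:
  step 1. node 0  ⊔preds={}  new={}  stable
  step 2. node 1  ⊔preds={}  new={0,2,4}  old={}  +wl: 
  step 3. node 2  ⊔preds={2}  new={0,4}  old={}  +wl: 1
  step 4. node 3  ⊔preds={}  new={0,2,4}  old={2}  +wl: 2
  step 5. node 4  ⊔preds={}  new={0,1,2,3,4}  old={3}  +wl: 
  step 6. node 5  ⊔preds={}  new={0,1,2,3,4}  old={}  +wl: 0
  step 7. node 6  ⊔preds={0,1,2,3,4}  new={0,1,2,3,4}  old={}  +wl: 5
  step 8. node 1  ⊔preds={0,1,2,3,4}  new={0,1,2,3,4}  old={0,2,4}  +wl: 
  step 9. node 2  ⊔preds={0,1,2,3,4}  new={0,4}  stable
  step 10. node 0  ⊔preds={0,1,2,3,4}  new={0,2,3,4}  old={}  +wl: 
  step 11. node 5  ⊔preds={0,1,2,3,4}  new={0,1,2,3,4}  stable

Least fixpoint reached:
  node 0: {0,2,3,4}
  node 1: {0,1,2,3,4}
  node 2: {0,4}
  node 3: {0,2,4}
  node 4: {0,1,2,3,4}
  node 5: {0,1,2,3,4}
  node 6: {0,1,2,3,4}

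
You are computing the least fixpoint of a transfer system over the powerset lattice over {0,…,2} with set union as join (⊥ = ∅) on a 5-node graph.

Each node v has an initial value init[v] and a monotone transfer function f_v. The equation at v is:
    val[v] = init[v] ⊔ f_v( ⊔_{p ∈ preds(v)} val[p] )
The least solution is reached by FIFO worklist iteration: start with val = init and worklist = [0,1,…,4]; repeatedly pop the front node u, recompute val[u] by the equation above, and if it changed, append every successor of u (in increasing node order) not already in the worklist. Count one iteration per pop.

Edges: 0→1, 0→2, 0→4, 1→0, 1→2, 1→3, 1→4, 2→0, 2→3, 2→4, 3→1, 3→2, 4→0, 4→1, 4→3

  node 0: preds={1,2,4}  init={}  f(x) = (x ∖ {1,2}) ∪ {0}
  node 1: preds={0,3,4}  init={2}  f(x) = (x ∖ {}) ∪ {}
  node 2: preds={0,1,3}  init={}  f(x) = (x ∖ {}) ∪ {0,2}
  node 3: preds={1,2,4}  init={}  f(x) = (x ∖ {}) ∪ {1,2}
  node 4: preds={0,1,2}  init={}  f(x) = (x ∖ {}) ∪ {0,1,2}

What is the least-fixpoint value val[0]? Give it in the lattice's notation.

Worklist (11 pops):
  #1 pop 0: in={2} → {0} (was {}); enqueue []
  #2 pop 1: in={0} → {0,2} (was {2}); enqueue [0]
  #3 pop 2: in={0,2} → {0,2} (was {}); enqueue []
  #4 pop 3: in={0,2} → {0,1,2} (was {}); enqueue [1,2]
  #5 pop 4: in={0,2} → {0,1,2} (was {}); enqueue [3]
  #6 pop 0: in={0,1,2} → {0} (no change)
  #7 pop 1: in={0,1,2} → {0,1,2} (was {0,2}); enqueue [0,4]
  #8 pop 2: in={0,1,2} → {0,1,2} (was {0,2}); enqueue []
  #9 pop 3: in={0,1,2} → {0,1,2} (no change)
  #10 pop 0: in={0,1,2} → {0} (no change)
  #11 pop 4: in={0,1,2} → {0,1,2} (no change)

Fixpoint:
  val[0] = {0}
  val[1] = {0,1,2}
  val[2] = {0,1,2}
  val[3] = {0,1,2}
  val[4] = {0,1,2}

{0}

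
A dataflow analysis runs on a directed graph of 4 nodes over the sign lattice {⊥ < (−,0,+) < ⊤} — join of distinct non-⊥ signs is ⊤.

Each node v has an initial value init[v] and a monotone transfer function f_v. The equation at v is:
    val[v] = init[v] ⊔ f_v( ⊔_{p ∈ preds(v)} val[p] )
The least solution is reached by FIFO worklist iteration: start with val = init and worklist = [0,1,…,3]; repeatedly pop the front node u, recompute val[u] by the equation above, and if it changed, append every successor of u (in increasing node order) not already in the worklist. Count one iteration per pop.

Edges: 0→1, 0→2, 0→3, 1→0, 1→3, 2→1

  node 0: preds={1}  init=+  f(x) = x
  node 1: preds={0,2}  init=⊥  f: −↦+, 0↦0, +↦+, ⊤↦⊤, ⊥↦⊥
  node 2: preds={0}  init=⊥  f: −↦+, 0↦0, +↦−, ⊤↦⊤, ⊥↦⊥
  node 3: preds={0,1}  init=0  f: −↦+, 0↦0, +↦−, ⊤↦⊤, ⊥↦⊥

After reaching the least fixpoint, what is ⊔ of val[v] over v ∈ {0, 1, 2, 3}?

Trace (11 dequeues):
  [1] u=0 | in ⊥ | out + | ==
  [2] u=1 | in + | out + | prev ⊥ | push {0}
  [3] u=2 | in + | out − | prev ⊥ | push {1}
  [4] u=3 | in + | out ⊤ | prev 0 | push {}
  [5] u=0 | in + | out + | ==
  [6] u=1 | in ⊤ | out ⊤ | prev + | push {0,3}
  [7] u=0 | in ⊤ | out ⊤ | prev + | push {1,2}
  [8] u=3 | in ⊤ | out ⊤ | ==
  [9] u=1 | in ⊤ | out ⊤ | ==
  [10] u=2 | in ⊤ | out ⊤ | prev − | push {1}
  [11] u=1 | in ⊤ | out ⊤ | ==

Converged values:
  [0] ⊤
  [1] ⊤
  [2] ⊤
  [3] ⊤

⊤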